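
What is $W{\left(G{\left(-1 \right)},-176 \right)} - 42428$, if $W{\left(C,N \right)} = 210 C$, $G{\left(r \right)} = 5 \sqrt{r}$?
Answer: $-42428 + 1050 i \approx -42428.0 + 1050.0 i$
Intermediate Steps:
$W{\left(G{\left(-1 \right)},-176 \right)} - 42428 = 210 \cdot 5 \sqrt{-1} - 42428 = 210 \cdot 5 i - 42428 = 1050 i - 42428 = -42428 + 1050 i$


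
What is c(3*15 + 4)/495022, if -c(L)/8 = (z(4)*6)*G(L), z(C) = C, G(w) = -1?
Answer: 96/247511 ≈ 0.00038786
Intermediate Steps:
c(L) = 192 (c(L) = -8*4*6*(-1) = -192*(-1) = -8*(-24) = 192)
c(3*15 + 4)/495022 = 192/495022 = 192*(1/495022) = 96/247511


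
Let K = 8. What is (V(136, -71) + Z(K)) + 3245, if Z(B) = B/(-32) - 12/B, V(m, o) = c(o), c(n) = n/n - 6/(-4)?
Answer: 12983/4 ≈ 3245.8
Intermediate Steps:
c(n) = 5/2 (c(n) = 1 - 6*(-1/4) = 1 + 3/2 = 5/2)
V(m, o) = 5/2
Z(B) = -12/B - B/32 (Z(B) = B*(-1/32) - 12/B = -B/32 - 12/B = -12/B - B/32)
(V(136, -71) + Z(K)) + 3245 = (5/2 + (-12/8 - 1/32*8)) + 3245 = (5/2 + (-12*1/8 - 1/4)) + 3245 = (5/2 + (-3/2 - 1/4)) + 3245 = (5/2 - 7/4) + 3245 = 3/4 + 3245 = 12983/4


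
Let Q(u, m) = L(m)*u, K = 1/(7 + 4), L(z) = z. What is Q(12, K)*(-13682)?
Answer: -164184/11 ≈ -14926.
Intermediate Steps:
K = 1/11 ≈ 0.090909
Q(u, m) = m*u
Q(12, K)*(-13682) = ((1/11)*12)*(-13682) = (12/11)*(-13682) = -164184/11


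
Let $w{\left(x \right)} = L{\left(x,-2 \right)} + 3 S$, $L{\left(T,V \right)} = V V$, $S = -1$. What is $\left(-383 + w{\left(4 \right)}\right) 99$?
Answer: $-37818$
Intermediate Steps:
$L{\left(T,V \right)} = V^{2}$
$w{\left(x \right)} = 1$ ($w{\left(x \right)} = \left(-2\right)^{2} + 3 \left(-1\right) = 4 - 3 = 1$)
$\left(-383 + w{\left(4 \right)}\right) 99 = \left(-383 + 1\right) 99 = \left(-382\right) 99 = -37818$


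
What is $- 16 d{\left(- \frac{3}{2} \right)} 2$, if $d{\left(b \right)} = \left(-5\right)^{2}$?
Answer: $-800$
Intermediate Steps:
$d{\left(b \right)} = 25$
$- 16 d{\left(- \frac{3}{2} \right)} 2 = \left(-16\right) 25 \cdot 2 = \left(-400\right) 2 = -800$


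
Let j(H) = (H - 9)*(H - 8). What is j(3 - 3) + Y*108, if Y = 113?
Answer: 12276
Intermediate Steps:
j(H) = (-9 + H)*(-8 + H)
j(3 - 3) + Y*108 = (72 + (3 - 3)² - 17*(3 - 3)) + 113*108 = (72 + 0² - 17*0) + 12204 = (72 + 0 + 0) + 12204 = 72 + 12204 = 12276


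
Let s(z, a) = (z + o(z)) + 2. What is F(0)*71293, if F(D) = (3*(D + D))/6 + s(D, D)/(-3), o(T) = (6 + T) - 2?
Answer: -142586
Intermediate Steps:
o(T) = 4 + T
s(z, a) = 6 + 2*z (s(z, a) = (z + (4 + z)) + 2 = (4 + 2*z) + 2 = 6 + 2*z)
F(D) = -2 + D/3 (F(D) = (3*(D + D))/6 + (6 + 2*D)/(-3) = (3*(2*D))*(⅙) + (6 + 2*D)*(-⅓) = (6*D)*(⅙) + (-2 - 2*D/3) = D + (-2 - 2*D/3) = -2 + D/3)
F(0)*71293 = (-2 + (⅓)*0)*71293 = (-2 + 0)*71293 = -2*71293 = -142586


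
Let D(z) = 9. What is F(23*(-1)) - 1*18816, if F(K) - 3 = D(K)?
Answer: -18804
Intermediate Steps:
F(K) = 12 (F(K) = 3 + 9 = 12)
F(23*(-1)) - 1*18816 = 12 - 1*18816 = 12 - 18816 = -18804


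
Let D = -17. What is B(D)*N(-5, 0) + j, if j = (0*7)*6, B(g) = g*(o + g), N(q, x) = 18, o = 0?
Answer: 5202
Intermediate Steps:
B(g) = g**2 (B(g) = g*(0 + g) = g*g = g**2)
j = 0 (j = 0*6 = 0)
B(D)*N(-5, 0) + j = (-17)**2*18 + 0 = 289*18 + 0 = 5202 + 0 = 5202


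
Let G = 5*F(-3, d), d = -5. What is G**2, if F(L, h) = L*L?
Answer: 2025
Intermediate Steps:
F(L, h) = L**2
G = 45 (G = 5*(-3)**2 = 5*9 = 45)
G**2 = 45**2 = 2025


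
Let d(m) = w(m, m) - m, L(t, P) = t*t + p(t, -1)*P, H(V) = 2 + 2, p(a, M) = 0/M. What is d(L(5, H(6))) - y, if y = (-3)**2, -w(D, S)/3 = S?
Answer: -109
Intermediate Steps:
w(D, S) = -3*S
p(a, M) = 0
y = 9
H(V) = 4
L(t, P) = t**2 (L(t, P) = t*t + 0*P = t**2 + 0 = t**2)
d(m) = -4*m (d(m) = -3*m - m = -4*m)
d(L(5, H(6))) - y = -4*5**2 - 1*9 = -4*25 - 9 = -100 - 9 = -109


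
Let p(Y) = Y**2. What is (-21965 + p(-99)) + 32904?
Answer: 20740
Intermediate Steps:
(-21965 + p(-99)) + 32904 = (-21965 + (-99)**2) + 32904 = (-21965 + 9801) + 32904 = -12164 + 32904 = 20740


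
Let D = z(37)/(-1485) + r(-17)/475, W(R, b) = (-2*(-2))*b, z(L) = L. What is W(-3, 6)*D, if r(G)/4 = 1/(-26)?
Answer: -370312/611325 ≈ -0.60575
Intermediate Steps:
r(G) = -2/13 (r(G) = 4/(-26) = 4*(-1/26) = -2/13)
W(R, b) = 4*b
D = -46289/1833975 (D = 37/(-1485) - 2/13/475 = 37*(-1/1485) - 2/13*1/475 = -37/1485 - 2/6175 = -46289/1833975 ≈ -0.025240)
W(-3, 6)*D = (4*6)*(-46289/1833975) = 24*(-46289/1833975) = -370312/611325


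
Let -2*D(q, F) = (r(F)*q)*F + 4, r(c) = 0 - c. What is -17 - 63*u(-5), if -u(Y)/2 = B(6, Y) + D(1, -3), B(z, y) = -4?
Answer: -206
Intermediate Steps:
r(c) = -c
D(q, F) = -2 + q*F²/2 (D(q, F) = -(((-F)*q)*F + 4)/2 = -((-F*q)*F + 4)/2 = -(-q*F² + 4)/2 = -(4 - q*F²)/2 = -2 + q*F²/2)
u(Y) = 3 (u(Y) = -2*(-4 + (-2 + (½)*1*(-3)²)) = -2*(-4 + (-2 + (½)*1*9)) = -2*(-4 + (-2 + 9/2)) = -2*(-4 + 5/2) = -2*(-3/2) = 3)
-17 - 63*u(-5) = -17 - 63*3 = -17 - 189 = -206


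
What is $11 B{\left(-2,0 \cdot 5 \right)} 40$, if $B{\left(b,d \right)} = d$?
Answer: $0$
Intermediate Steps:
$11 B{\left(-2,0 \cdot 5 \right)} 40 = 11 \cdot 0 \cdot 5 \cdot 40 = 11 \cdot 0 \cdot 40 = 0 \cdot 40 = 0$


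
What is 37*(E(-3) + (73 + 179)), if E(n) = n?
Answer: 9213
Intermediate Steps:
37*(E(-3) + (73 + 179)) = 37*(-3 + (73 + 179)) = 37*(-3 + 252) = 37*249 = 9213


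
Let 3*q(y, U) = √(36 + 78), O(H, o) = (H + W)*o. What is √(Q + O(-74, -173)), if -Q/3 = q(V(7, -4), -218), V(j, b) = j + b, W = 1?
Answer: √(12629 - √114) ≈ 112.33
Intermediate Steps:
V(j, b) = b + j
O(H, o) = o*(1 + H) (O(H, o) = (H + 1)*o = (1 + H)*o = o*(1 + H))
q(y, U) = √114/3 (q(y, U) = √(36 + 78)/3 = √114/3)
Q = -√114 ≈ -10.677
√(Q + O(-74, -173)) = √(-√114 - 173*(1 - 74)) = √(-√114 - 173*(-73)) = √(-√114 + 12629) = √(12629 - √114)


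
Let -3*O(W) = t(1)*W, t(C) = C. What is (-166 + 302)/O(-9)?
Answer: 136/3 ≈ 45.333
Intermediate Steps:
O(W) = -W/3
(-166 + 302)/O(-9) = (-166 + 302)/((-⅓*(-9))) = 136/3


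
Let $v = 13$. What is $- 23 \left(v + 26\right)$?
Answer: $-897$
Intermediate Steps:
$- 23 \left(v + 26\right) = - 23 \left(13 + 26\right) = \left(-23\right) 39 = -897$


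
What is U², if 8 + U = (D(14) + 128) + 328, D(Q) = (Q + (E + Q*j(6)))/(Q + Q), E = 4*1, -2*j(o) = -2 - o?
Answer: 39803481/196 ≈ 2.0308e+5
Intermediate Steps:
j(o) = 1 + o/2 (j(o) = -(-2 - o)/2 = 1 + o/2)
E = 4
D(Q) = (4 + 5*Q)/(2*Q) (D(Q) = (Q + (4 + Q*(1 + (½)*6)))/(Q + Q) = (Q + (4 + Q*(1 + 3)))/((2*Q)) = (Q + (4 + Q*4))*(1/(2*Q)) = (Q + (4 + 4*Q))*(1/(2*Q)) = (4 + 5*Q)*(1/(2*Q)) = (4 + 5*Q)/(2*Q))
U = 6309/14 (U = -8 + (((5/2 + 2/14) + 128) + 328) = -8 + (((5/2 + 2*(1/14)) + 128) + 328) = -8 + (((5/2 + ⅐) + 128) + 328) = -8 + ((37/14 + 128) + 328) = -8 + (1829/14 + 328) = -8 + 6421/14 = 6309/14 ≈ 450.64)
U² = (6309/14)² = 39803481/196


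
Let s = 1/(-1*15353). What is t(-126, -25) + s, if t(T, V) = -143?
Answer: -2195480/15353 ≈ -143.00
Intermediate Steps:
s = -1/15353 (s = 1/(-15353) = -1/15353 ≈ -6.5134e-5)
t(-126, -25) + s = -143 - 1/15353 = -2195480/15353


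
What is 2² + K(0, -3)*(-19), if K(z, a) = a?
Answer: 61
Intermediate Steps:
2² + K(0, -3)*(-19) = 2² - 3*(-19) = 4 + 57 = 61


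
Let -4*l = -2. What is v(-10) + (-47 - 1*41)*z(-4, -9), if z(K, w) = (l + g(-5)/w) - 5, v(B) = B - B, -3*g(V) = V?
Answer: 11132/27 ≈ 412.30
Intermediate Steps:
l = ½ (l = -¼*(-2) = ½ ≈ 0.50000)
g(V) = -V/3
v(B) = 0
z(K, w) = -9/2 + 5/(3*w) (z(K, w) = (½ + (-⅓*(-5))/w) - 5 = (½ + 5/(3*w)) - 5 = -9/2 + 5/(3*w))
v(-10) + (-47 - 1*41)*z(-4, -9) = 0 + (-47 - 1*41)*((⅙)*(10 - 27*(-9))/(-9)) = 0 + (-47 - 41)*((⅙)*(-⅑)*(10 + 243)) = 0 - 44*(-1)*253/(3*9) = 0 - 88*(-253/54) = 0 + 11132/27 = 11132/27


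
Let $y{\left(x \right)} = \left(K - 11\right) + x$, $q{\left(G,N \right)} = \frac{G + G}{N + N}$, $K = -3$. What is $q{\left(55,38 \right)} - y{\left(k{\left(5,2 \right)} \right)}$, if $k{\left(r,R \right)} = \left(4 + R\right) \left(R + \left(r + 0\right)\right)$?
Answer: $- \frac{1009}{38} \approx -26.553$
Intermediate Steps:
$k{\left(r,R \right)} = \left(4 + R\right) \left(R + r\right)$
$q{\left(G,N \right)} = \frac{G}{N}$ ($q{\left(G,N \right)} = \frac{2 G}{2 N} = 2 G \frac{1}{2 N} = \frac{G}{N}$)
$y{\left(x \right)} = -14 + x$ ($y{\left(x \right)} = \left(-3 - 11\right) + x = -14 + x$)
$q{\left(55,38 \right)} - y{\left(k{\left(5,2 \right)} \right)} = \frac{55}{38} - \left(-14 + \left(2^{2} + 4 \cdot 2 + 4 \cdot 5 + 2 \cdot 5\right)\right) = 55 \cdot \frac{1}{38} - \left(-14 + \left(4 + 8 + 20 + 10\right)\right) = \frac{55}{38} - \left(-14 + 42\right) = \frac{55}{38} - 28 = - \frac{1009}{38}$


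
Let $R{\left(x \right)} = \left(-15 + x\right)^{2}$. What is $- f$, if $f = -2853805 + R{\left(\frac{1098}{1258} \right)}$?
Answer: $\frac{1129003303009}{395641} \approx 2.8536 \cdot 10^{6}$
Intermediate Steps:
$f = - \frac{1129003303009}{395641}$ ($f = -2853805 + \left(-15 + \frac{1098}{1258}\right)^{2} = -2853805 + \left(-15 + 1098 \cdot \frac{1}{1258}\right)^{2} = -2853805 + \left(-15 + \frac{549}{629}\right)^{2} = -2853805 + \left(- \frac{8886}{629}\right)^{2} = -2853805 + \frac{78960996}{395641} = - \frac{1129003303009}{395641} \approx -2.8536 \cdot 10^{6}$)
$- f = \left(-1\right) \left(- \frac{1129003303009}{395641}\right) = \frac{1129003303009}{395641}$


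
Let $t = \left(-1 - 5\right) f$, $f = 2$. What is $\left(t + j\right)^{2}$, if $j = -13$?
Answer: $625$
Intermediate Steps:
$t = -12$ ($t = \left(-1 - 5\right) 2 = \left(-6\right) 2 = -12$)
$\left(t + j\right)^{2} = \left(-12 - 13\right)^{2} = \left(-25\right)^{2} = 625$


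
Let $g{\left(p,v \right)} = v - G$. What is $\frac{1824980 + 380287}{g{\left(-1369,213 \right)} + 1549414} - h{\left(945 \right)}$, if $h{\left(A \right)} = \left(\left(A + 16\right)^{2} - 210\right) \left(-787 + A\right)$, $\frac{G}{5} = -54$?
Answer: $- \frac{226103835731519}{1549897} \approx -1.4588 \cdot 10^{8}$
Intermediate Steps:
$G = -270$ ($G = 5 \left(-54\right) = -270$)
$g{\left(p,v \right)} = 270 + v$ ($g{\left(p,v \right)} = v - -270 = v + 270 = 270 + v$)
$h{\left(A \right)} = \left(-787 + A\right) \left(-210 + \left(16 + A\right)^{2}\right)$ ($h{\left(A \right)} = \left(\left(16 + A\right)^{2} - 210\right) \left(-787 + A\right) = \left(-210 + \left(16 + A\right)^{2}\right) \left(-787 + A\right) = \left(-787 + A\right) \left(-210 + \left(16 + A\right)^{2}\right)$)
$\frac{1824980 + 380287}{g{\left(-1369,213 \right)} + 1549414} - h{\left(945 \right)} = \frac{1824980 + 380287}{\left(270 + 213\right) + 1549414} - \left(-36202 + 945^{3} - 23755410 - 755 \cdot 945^{2}\right) = \frac{2205267}{483 + 1549414} - \left(-36202 + 843908625 - 23755410 - 674233875\right) = \frac{2205267}{1549897} - \left(-36202 + 843908625 - 23755410 - 674233875\right) = 2205267 \cdot \frac{1}{1549897} - 145883138 = \frac{2205267}{1549897} - 145883138 = - \frac{226103835731519}{1549897}$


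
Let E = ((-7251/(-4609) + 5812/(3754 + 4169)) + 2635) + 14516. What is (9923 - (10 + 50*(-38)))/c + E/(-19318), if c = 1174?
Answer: 3798976009636663/414091796666262 ≈ 9.1742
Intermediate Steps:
E = 626389139338/36517107 (E = ((-7251*(-1/4609) + 5812/7923) + 2635) + 14516 = ((7251/4609 + 5812*(1/7923)) + 2635) + 14516 = ((7251/4609 + 5812/7923) + 2635) + 14516 = (84237181/36517107 + 2635) + 14516 = 96306814126/36517107 + 14516 = 626389139338/36517107 ≈ 17153.)
(9923 - (10 + 50*(-38)))/c + E/(-19318) = (9923 - (10 + 50*(-38)))/1174 + (626389139338/36517107)/(-19318) = (9923 - (10 - 1900))*(1/1174) + (626389139338/36517107)*(-1/19318) = (9923 - 1*(-1890))*(1/1174) - 313194569669/352718736513 = (9923 + 1890)*(1/1174) - 313194569669/352718736513 = 11813*(1/1174) - 313194569669/352718736513 = 11813/1174 - 313194569669/352718736513 = 3798976009636663/414091796666262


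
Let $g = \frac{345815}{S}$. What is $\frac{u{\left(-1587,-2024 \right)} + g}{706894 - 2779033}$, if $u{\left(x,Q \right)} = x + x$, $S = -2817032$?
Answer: $\frac{8941605383}{5837281871448} \approx 0.0015318$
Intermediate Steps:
$u{\left(x,Q \right)} = 2 x$
$g = - \frac{345815}{2817032}$ ($g = \frac{345815}{-2817032} = 345815 \left(- \frac{1}{2817032}\right) = - \frac{345815}{2817032} \approx -0.12276$)
$\frac{u{\left(-1587,-2024 \right)} + g}{706894 - 2779033} = \frac{2 \left(-1587\right) - \frac{345815}{2817032}}{706894 - 2779033} = \frac{-3174 - \frac{345815}{2817032}}{-2072139} = \left(- \frac{8941605383}{2817032}\right) \left(- \frac{1}{2072139}\right) = \frac{8941605383}{5837281871448}$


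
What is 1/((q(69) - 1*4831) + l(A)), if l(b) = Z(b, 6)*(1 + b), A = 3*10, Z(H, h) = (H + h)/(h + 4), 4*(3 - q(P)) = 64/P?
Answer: -345/1627238 ≈ -0.00021202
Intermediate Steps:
q(P) = 3 - 16/P
Z(H, h) = (H + h)/(4 + h)
A = 30
l(b) = (1 + b)*(⅗ + b/10) (l(b) = ((b + 6)/(4 + 6))*(1 + b) = ((6 + b)/10)*(1 + b) = (⅗ + b/10)*(1 + b) = (1 + b)*(⅗ + b/10))
1/((q(69) - 1*4831) + l(A)) = 1/(((3 - 16/69) - 1*4831) + (1 + 30)*(6 + 30)/10) = 1/(((3 - 16*1/69) - 4831) + (⅒)*31*36) = 1/(((3 - 16/69) - 4831) + 558/5) = 1/((191/69 - 4831) + 558/5) = 1/(-333148/69 + 558/5) = 1/(-1627238/345) = -345/1627238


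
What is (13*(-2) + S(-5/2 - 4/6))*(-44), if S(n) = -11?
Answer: 1628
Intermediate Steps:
(13*(-2) + S(-5/2 - 4/6))*(-44) = (13*(-2) - 11)*(-44) = (-26 - 11)*(-44) = -37*(-44) = 1628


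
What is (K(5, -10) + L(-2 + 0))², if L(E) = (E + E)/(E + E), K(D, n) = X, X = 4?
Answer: 25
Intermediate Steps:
K(D, n) = 4
L(E) = 1 (L(E) = (2*E)/((2*E)) = (2*E)*(1/(2*E)) = 1)
(K(5, -10) + L(-2 + 0))² = (4 + 1)² = 5² = 25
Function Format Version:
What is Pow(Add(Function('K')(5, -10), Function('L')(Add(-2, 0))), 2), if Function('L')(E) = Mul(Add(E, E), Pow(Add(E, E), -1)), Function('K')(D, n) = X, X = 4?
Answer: 25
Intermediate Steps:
Function('K')(D, n) = 4
Function('L')(E) = 1 (Function('L')(E) = Mul(Mul(2, E), Pow(Mul(2, E), -1)) = Mul(Mul(2, E), Mul(Rational(1, 2), Pow(E, -1))) = 1)
Pow(Add(Function('K')(5, -10), Function('L')(Add(-2, 0))), 2) = Pow(Add(4, 1), 2) = Pow(5, 2) = 25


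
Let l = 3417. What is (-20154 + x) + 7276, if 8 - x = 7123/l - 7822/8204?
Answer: -10612273367/824502 ≈ -12871.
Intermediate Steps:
x = 5663389/824502 (x = 8 - (7123/3417 - 7822/8204) = 8 - (7123*(1/3417) - 7822*1/8204) = 8 - (419/201 - 3911/4102) = 8 - 1*932627/824502 = 8 - 932627/824502 = 5663389/824502 ≈ 6.8689)
(-20154 + x) + 7276 = (-20154 + 5663389/824502) + 7276 = -16611349919/824502 + 7276 = -10612273367/824502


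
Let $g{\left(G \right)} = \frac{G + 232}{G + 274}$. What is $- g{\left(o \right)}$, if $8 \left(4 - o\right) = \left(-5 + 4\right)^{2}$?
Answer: $- \frac{629}{741} \approx -0.84885$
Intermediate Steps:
$o = \frac{31}{8}$ ($o = 4 - \frac{\left(-5 + 4\right)^{2}}{8} = 4 - \frac{\left(-1\right)^{2}}{8} = 4 - \frac{1}{8} = \frac{31}{8} \approx 3.875$)
$g{\left(G \right)} = \frac{232 + G}{274 + G}$
$- g{\left(o \right)} = - \frac{232 + \frac{31}{8}}{274 + \frac{31}{8}} = - \frac{1887}{\frac{2223}{8} \cdot 8} = - \frac{8 \cdot 1887}{2223 \cdot 8} = \left(-1\right) \frac{629}{741} = - \frac{629}{741}$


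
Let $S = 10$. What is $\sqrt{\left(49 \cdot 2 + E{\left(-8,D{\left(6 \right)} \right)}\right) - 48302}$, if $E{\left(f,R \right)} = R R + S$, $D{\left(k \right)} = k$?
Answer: $11 i \sqrt{398} \approx 219.45 i$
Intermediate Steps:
$E{\left(f,R \right)} = 10 + R^{2}$ ($E{\left(f,R \right)} = R R + 10 = R^{2} + 10 = 10 + R^{2}$)
$\sqrt{\left(49 \cdot 2 + E{\left(-8,D{\left(6 \right)} \right)}\right) - 48302} = \sqrt{\left(49 \cdot 2 + \left(10 + 6^{2}\right)\right) - 48302} = \sqrt{\left(98 + \left(10 + 36\right)\right) - 48302} = \sqrt{\left(98 + 46\right) - 48302} = \sqrt{144 - 48302} = \sqrt{-48158} = 11 i \sqrt{398}$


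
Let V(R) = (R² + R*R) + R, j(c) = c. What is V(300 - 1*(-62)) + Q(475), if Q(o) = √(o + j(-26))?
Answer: 262450 + √449 ≈ 2.6247e+5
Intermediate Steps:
Q(o) = √(-26 + o) (Q(o) = √(o - 26) = √(-26 + o))
V(R) = R + 2*R² (V(R) = (R² + R²) + R = 2*R² + R = R + 2*R²)
V(300 - 1*(-62)) + Q(475) = (300 - 1*(-62))*(1 + 2*(300 - 1*(-62))) + √(-26 + 475) = (300 + 62)*(1 + 2*(300 + 62)) + √449 = 362*(1 + 2*362) + √449 = 362*(1 + 724) + √449 = 362*725 + √449 = 262450 + √449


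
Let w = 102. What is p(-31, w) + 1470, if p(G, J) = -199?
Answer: 1271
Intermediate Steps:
p(-31, w) + 1470 = -199 + 1470 = 1271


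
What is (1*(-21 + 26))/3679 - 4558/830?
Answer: -8382366/1526785 ≈ -5.4902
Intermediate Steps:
(1*(-21 + 26))/3679 - 4558/830 = (1*5)*(1/3679) - 4558*1/830 = 5*(1/3679) - 2279/415 = 5/3679 - 2279/415 = -8382366/1526785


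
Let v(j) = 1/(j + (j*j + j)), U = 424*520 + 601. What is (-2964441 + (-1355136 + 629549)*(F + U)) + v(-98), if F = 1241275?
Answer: -9982541549421503/9408 ≈ -1.0611e+12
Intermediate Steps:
U = 221081 (U = 220480 + 601 = 221081)
v(j) = 1/(j² + 2*j) (v(j) = 1/(j + (j² + j)) = 1/(j + (j + j²)) = 1/(j² + 2*j))
(-2964441 + (-1355136 + 629549)*(F + U)) + v(-98) = (-2964441 + (-1355136 + 629549)*(1241275 + 221081)) + 1/((-98)*(2 - 98)) = (-2964441 - 725587*1462356) - 1/98/(-96) = (-2964441 - 1061066502972) - 1/98*(-1/96) = -1061069467413 + 1/9408 = -9982541549421503/9408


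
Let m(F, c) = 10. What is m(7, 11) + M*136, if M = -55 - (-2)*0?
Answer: -7470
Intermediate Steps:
M = -55 (M = -55 - 1*0 = -55 + 0 = -55)
m(7, 11) + M*136 = 10 - 55*136 = 10 - 7480 = -7470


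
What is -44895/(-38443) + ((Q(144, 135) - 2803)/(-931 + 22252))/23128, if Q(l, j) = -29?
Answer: 15634292599/13387505649 ≈ 1.1678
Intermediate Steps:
-44895/(-38443) + ((Q(144, 135) - 2803)/(-931 + 22252))/23128 = -44895/(-38443) + ((-29 - 2803)/(-931 + 22252))/23128 = -44895*(-1/38443) - 2832/21321*(1/23128) = 44895/38443 - 2832*1/21321*(1/23128) = 44895/38443 - 944/7107*1/23128 = 44895/38443 - 2/348243 = 15634292599/13387505649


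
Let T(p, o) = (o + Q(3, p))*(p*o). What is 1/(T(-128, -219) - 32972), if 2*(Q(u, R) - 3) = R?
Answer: -1/7881932 ≈ -1.2687e-7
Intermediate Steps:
Q(u, R) = 3 + R/2
T(p, o) = o*p*(3 + o + p/2) (T(p, o) = (o + (3 + p/2))*(p*o) = (3 + o + p/2)*(o*p) = o*p*(3 + o + p/2))
1/(T(-128, -219) - 32972) = 1/((1/2)*(-219)*(-128)*(6 - 128 + 2*(-219)) - 32972) = 1/((1/2)*(-219)*(-128)*(6 - 128 - 438) - 32972) = 1/((1/2)*(-219)*(-128)*(-560) - 32972) = 1/(-7848960 - 32972) = 1/(-7881932) = -1/7881932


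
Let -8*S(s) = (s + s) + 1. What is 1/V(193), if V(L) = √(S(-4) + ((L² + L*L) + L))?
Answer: 2*√1195070/597535 ≈ 0.0036590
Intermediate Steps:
S(s) = -⅛ - s/4 (S(s) = -((s + s) + 1)/8 = -(2*s + 1)/8 = -(1 + 2*s)/8 = -⅛ - s/4)
V(L) = √(7/8 + L + 2*L²) (V(L) = √((-⅛ - ¼*(-4)) + ((L² + L*L) + L)) = √((-⅛ + 1) + ((L² + L²) + L)) = √(7/8 + (2*L² + L)) = √(7/8 + (L + 2*L²)) = √(7/8 + L + 2*L²))
1/V(193) = 1/(√(14 + 16*193 + 32*193²)/4) = 1/(√(14 + 3088 + 32*37249)/4) = 1/(√(14 + 3088 + 1191968)/4) = 1/(√1195070/4) = 2*√1195070/597535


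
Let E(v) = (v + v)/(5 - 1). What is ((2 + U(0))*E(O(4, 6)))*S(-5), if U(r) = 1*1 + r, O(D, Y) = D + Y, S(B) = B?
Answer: -75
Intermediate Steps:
U(r) = 1 + r
E(v) = v/2 (E(v) = (2*v)/4 = (2*v)*(1/4) = v/2)
((2 + U(0))*E(O(4, 6)))*S(-5) = ((2 + (1 + 0))*((4 + 6)/2))*(-5) = ((2 + 1)*((1/2)*10))*(-5) = (3*5)*(-5) = 15*(-5) = -75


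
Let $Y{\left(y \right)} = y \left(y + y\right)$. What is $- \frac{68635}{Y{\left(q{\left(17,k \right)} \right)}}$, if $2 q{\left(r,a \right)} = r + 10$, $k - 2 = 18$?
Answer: $- \frac{137270}{729} \approx -188.3$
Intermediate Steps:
$k = 20$ ($k = 2 + 18 = 20$)
$q{\left(r,a \right)} = 5 + \frac{r}{2}$ ($q{\left(r,a \right)} = \frac{r + 10}{2} = \frac{10 + r}{2} = 5 + \frac{r}{2}$)
$Y{\left(y \right)} = 2 y^{2}$ ($Y{\left(y \right)} = y 2 y = 2 y^{2}$)
$- \frac{68635}{Y{\left(q{\left(17,k \right)} \right)}} = - \frac{68635}{2 \left(5 + \frac{1}{2} \cdot 17\right)^{2}} = - \frac{68635}{2 \left(5 + \frac{17}{2}\right)^{2}} = - \frac{68635}{2 \left(\frac{27}{2}\right)^{2}} = - \frac{68635}{2 \cdot \frac{729}{4}} = - \frac{68635}{\frac{729}{2}} = \left(-68635\right) \frac{2}{729} = - \frac{137270}{729}$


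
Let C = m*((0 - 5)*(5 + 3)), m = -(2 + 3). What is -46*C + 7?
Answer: -9193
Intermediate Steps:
m = -5 (m = -1*5 = -5)
C = 200 (C = -5*(0 - 5)*(5 + 3) = -(-25)*8 = -5*(-40) = 200)
-46*C + 7 = -46*200 + 7 = -9200 + 7 = -9193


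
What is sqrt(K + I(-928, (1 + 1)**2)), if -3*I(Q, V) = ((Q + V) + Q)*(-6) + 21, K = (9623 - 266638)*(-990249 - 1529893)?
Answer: sqrt(647714292419) ≈ 8.0481e+5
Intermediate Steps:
K = 647714296130 (K = -257015*(-2520142) = 647714296130)
I(Q, V) = -7 + 2*V + 4*Q (I(Q, V) = -(((Q + V) + Q)*(-6) + 21)/3 = -((V + 2*Q)*(-6) + 21)/3 = -((-12*Q - 6*V) + 21)/3 = -(21 - 12*Q - 6*V)/3 = -7 + 2*V + 4*Q)
sqrt(K + I(-928, (1 + 1)**2)) = sqrt(647714296130 + (-7 + 2*(1 + 1)**2 + 4*(-928))) = sqrt(647714296130 + (-7 + 2*2**2 - 3712)) = sqrt(647714296130 + (-7 + 2*4 - 3712)) = sqrt(647714296130 + (-7 + 8 - 3712)) = sqrt(647714296130 - 3711) = sqrt(647714292419)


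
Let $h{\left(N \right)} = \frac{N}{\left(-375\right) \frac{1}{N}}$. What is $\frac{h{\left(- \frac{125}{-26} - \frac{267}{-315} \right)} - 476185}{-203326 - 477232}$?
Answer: $\frac{1330859933300221}{1902049019325000} \approx 0.6997$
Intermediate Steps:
$h{\left(N \right)} = - \frac{N^{2}}{375}$ ($h{\left(N \right)} = N \left(- \frac{N}{375}\right) = - \frac{N^{2}}{375}$)
$\frac{h{\left(- \frac{125}{-26} - \frac{267}{-315} \right)} - 476185}{-203326 - 477232} = \frac{- \frac{\left(- \frac{125}{-26} - \frac{267}{-315}\right)^{2}}{375} - 476185}{-203326 - 477232} = \frac{- \frac{\left(\left(-125\right) \left(- \frac{1}{26}\right) - - \frac{89}{105}\right)^{2}}{375} - 476185}{-680558} = \left(- \frac{\left(\frac{125}{26} + \frac{89}{105}\right)^{2}}{375} - 476185\right) \left(- \frac{1}{680558}\right) = \left(- \frac{\left(\frac{15439}{2730}\right)^{2}}{375} - 476185\right) \left(- \frac{1}{680558}\right) = \left(\left(- \frac{1}{375}\right) \frac{238362721}{7452900} - 476185\right) \left(- \frac{1}{680558}\right) = \left(- \frac{238362721}{2794837500} - 476185\right) \left(- \frac{1}{680558}\right) = \left(- \frac{1330859933300221}{2794837500}\right) \left(- \frac{1}{680558}\right) = \frac{1330859933300221}{1902049019325000}$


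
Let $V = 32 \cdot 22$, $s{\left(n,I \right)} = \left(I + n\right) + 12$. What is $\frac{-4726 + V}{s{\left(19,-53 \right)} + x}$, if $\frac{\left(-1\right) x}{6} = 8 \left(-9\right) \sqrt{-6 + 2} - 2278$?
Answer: $- \frac{13721053}{46739953} + \frac{868752 i}{46739953} \approx -0.29356 + 0.018587 i$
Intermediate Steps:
$s{\left(n,I \right)} = 12 + I + n$
$V = 704$
$x = 13668 + 864 i$ ($x = - 6 \left(8 \left(-9\right) \sqrt{-6 + 2} - 2278\right) = - 6 \left(- 72 \sqrt{-4} - 2278\right) = - 6 \left(- 72 \cdot 2 i - 2278\right) = - 6 \left(- 144 i - 2278\right) = - 6 \left(-2278 - 144 i\right) = 13668 + 864 i \approx 13668.0 + 864.0 i$)
$\frac{-4726 + V}{s{\left(19,-53 \right)} + x} = \frac{-4726 + 704}{\left(12 - 53 + 19\right) + \left(13668 + 864 i\right)} = - \frac{4022}{-22 + \left(13668 + 864 i\right)} = - \frac{4022}{13646 + 864 i} = - 4022 \frac{13646 - 864 i}{186959812} = - \frac{2011 \left(13646 - 864 i\right)}{93479906}$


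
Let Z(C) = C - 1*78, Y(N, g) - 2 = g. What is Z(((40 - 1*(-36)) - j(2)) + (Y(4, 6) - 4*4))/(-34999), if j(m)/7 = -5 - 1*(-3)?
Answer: -4/34999 ≈ -0.00011429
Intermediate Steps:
Y(N, g) = 2 + g
j(m) = -14 (j(m) = 7*(-5 - 1*(-3)) = 7*(-5 + 3) = 7*(-2) = -14)
Z(C) = -78 + C (Z(C) = C - 78 = -78 + C)
Z(((40 - 1*(-36)) - j(2)) + (Y(4, 6) - 4*4))/(-34999) = (-78 + (((40 - 1*(-36)) - 1*(-14)) + ((2 + 6) - 4*4)))/(-34999) = (-78 + (((40 + 36) + 14) + (8 - 16)))*(-1/34999) = (-78 + ((76 + 14) - 8))*(-1/34999) = (-78 + (90 - 8))*(-1/34999) = (-78 + 82)*(-1/34999) = 4*(-1/34999) = -4/34999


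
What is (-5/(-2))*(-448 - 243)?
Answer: -3455/2 ≈ -1727.5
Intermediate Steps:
(-5/(-2))*(-448 - 243) = -5*(-½)*(-691) = (5/2)*(-691) = -3455/2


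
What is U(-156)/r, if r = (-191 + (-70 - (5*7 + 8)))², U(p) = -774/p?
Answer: 129/2402816 ≈ 5.3687e-5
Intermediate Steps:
r = 92416 (r = (-191 + (-70 - (35 + 8)))² = (-191 + (-70 - 1*43))² = (-191 + (-70 - 43))² = (-191 - 113)² = (-304)² = 92416)
U(-156)/r = -774/(-156)/92416 = -774*(-1/156)*(1/92416) = (129/26)*(1/92416) = 129/2402816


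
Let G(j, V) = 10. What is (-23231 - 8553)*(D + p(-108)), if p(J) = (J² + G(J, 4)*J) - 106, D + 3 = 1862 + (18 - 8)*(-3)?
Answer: -391165688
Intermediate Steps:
D = 1829 (D = -3 + (1862 + (18 - 8)*(-3)) = -3 + (1862 + 10*(-3)) = -3 + (1862 - 30) = -3 + 1832 = 1829)
p(J) = -106 + J² + 10*J (p(J) = (J² + 10*J) - 106 = -106 + J² + 10*J)
(-23231 - 8553)*(D + p(-108)) = (-23231 - 8553)*(1829 + (-106 + (-108)² + 10*(-108))) = -31784*(1829 + (-106 + 11664 - 1080)) = -31784*(1829 + 10478) = -31784*12307 = -391165688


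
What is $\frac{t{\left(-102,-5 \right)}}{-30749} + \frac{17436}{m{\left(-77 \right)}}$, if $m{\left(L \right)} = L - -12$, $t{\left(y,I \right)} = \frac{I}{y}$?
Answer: $- \frac{54686235853}{203865870} \approx -268.25$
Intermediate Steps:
$m{\left(L \right)} = 12 + L$ ($m{\left(L \right)} = L + 12 = 12 + L$)
$\frac{t{\left(-102,-5 \right)}}{-30749} + \frac{17436}{m{\left(-77 \right)}} = \frac{\left(-5\right) \frac{1}{-102}}{-30749} + \frac{17436}{12 - 77} = \left(-5\right) \left(- \frac{1}{102}\right) \left(- \frac{1}{30749}\right) + \frac{17436}{-65} = \frac{5}{102} \left(- \frac{1}{30749}\right) + 17436 \left(- \frac{1}{65}\right) = - \frac{5}{3136398} - \frac{17436}{65} = - \frac{54686235853}{203865870}$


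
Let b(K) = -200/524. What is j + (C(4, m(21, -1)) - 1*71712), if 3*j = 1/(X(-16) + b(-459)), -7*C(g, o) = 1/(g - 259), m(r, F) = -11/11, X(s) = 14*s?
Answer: -3762606061031/52468290 ≈ -71712.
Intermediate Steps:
b(K) = -50/131 (b(K) = -200*1/524 = -50/131)
m(r, F) = -1 (m(r, F) = -11*1/11 = -1)
C(g, o) = -1/(7*(-259 + g)) (C(g, o) = -1/(7*(g - 259)) = -1/(7*(-259 + g)))
j = -131/88182 (j = 1/(3*(14*(-16) - 50/131)) = 1/(3*(-224 - 50/131)) = 1/(3*(-29394/131)) = (⅓)*(-131/29394) = -131/88182 ≈ -0.0014856)
j + (C(4, m(21, -1)) - 1*71712) = -131/88182 + (-1/(-1813 + 7*4) - 1*71712) = -131/88182 + (-1/(-1813 + 28) - 71712) = -131/88182 + (-1/(-1785) - 71712) = -131/88182 + (-1*(-1/1785) - 71712) = -131/88182 + (1/1785 - 71712) = -131/88182 - 128005919/1785 = -3762606061031/52468290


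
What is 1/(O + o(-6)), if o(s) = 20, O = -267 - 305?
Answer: -1/552 ≈ -0.0018116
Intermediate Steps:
O = -572
1/(O + o(-6)) = 1/(-572 + 20) = 1/(-552) = -1/552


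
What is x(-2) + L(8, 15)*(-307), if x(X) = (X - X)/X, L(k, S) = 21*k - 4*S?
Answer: -33156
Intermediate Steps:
L(k, S) = -4*S + 21*k
x(X) = 0 (x(X) = 0/X = 0)
x(-2) + L(8, 15)*(-307) = 0 + (-4*15 + 21*8)*(-307) = 0 + (-60 + 168)*(-307) = 0 + 108*(-307) = 0 - 33156 = -33156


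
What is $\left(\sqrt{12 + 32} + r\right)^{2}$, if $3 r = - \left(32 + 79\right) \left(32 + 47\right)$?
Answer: $8543973 - 11692 \sqrt{11} \approx 8.5052 \cdot 10^{6}$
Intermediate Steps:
$r = -2923$ ($r = \frac{\left(-1\right) \left(32 + 79\right) \left(32 + 47\right)}{3} = \frac{\left(-1\right) 111 \cdot 79}{3} = \frac{\left(-1\right) 8769}{3} = \frac{1}{3} \left(-8769\right) = -2923$)
$\left(\sqrt{12 + 32} + r\right)^{2} = \left(\sqrt{12 + 32} - 2923\right)^{2} = \left(\sqrt{44} - 2923\right)^{2} = \left(2 \sqrt{11} - 2923\right)^{2} = \left(-2923 + 2 \sqrt{11}\right)^{2}$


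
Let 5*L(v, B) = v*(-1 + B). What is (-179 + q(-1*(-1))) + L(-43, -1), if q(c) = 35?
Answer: -634/5 ≈ -126.80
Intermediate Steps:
L(v, B) = v*(-1 + B)/5 (L(v, B) = (v*(-1 + B))/5 = v*(-1 + B)/5)
(-179 + q(-1*(-1))) + L(-43, -1) = (-179 + 35) + (1/5)*(-43)*(-1 - 1) = -144 + (1/5)*(-43)*(-2) = -144 + 86/5 = -634/5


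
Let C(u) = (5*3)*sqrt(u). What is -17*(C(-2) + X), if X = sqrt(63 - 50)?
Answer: -17*sqrt(13) - 255*I*sqrt(2) ≈ -61.294 - 360.62*I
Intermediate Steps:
C(u) = 15*sqrt(u)
X = sqrt(13) ≈ 3.6056
-17*(C(-2) + X) = -17*(15*sqrt(-2) + sqrt(13)) = -17*(15*(I*sqrt(2)) + sqrt(13)) = -17*(15*I*sqrt(2) + sqrt(13)) = -17*(sqrt(13) + 15*I*sqrt(2)) = -17*sqrt(13) - 255*I*sqrt(2)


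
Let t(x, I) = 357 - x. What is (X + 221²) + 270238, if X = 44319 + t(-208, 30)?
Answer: 363963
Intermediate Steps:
X = 44884 (X = 44319 + (357 - 1*(-208)) = 44319 + (357 + 208) = 44319 + 565 = 44884)
(X + 221²) + 270238 = (44884 + 221²) + 270238 = (44884 + 48841) + 270238 = 93725 + 270238 = 363963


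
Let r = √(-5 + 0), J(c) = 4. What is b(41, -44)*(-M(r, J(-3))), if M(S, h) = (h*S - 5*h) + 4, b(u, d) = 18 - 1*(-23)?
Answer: 656 - 164*I*√5 ≈ 656.0 - 366.72*I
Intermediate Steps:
b(u, d) = 41 (b(u, d) = 18 + 23 = 41)
r = I*√5 (r = √(-5) = I*√5 ≈ 2.2361*I)
M(S, h) = 4 - 5*h + S*h (M(S, h) = (S*h - 5*h) + 4 = (-5*h + S*h) + 4 = 4 - 5*h + S*h)
b(41, -44)*(-M(r, J(-3))) = 41*(-(4 - 5*4 + (I*√5)*4)) = 41*(-(4 - 20 + 4*I*√5)) = 41*(-(-16 + 4*I*√5)) = 41*(16 - 4*I*√5) = 656 - 164*I*√5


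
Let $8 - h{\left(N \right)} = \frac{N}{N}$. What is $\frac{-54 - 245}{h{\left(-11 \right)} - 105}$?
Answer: $\frac{299}{98} \approx 3.051$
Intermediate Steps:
$h{\left(N \right)} = 7$ ($h{\left(N \right)} = 8 - \frac{N}{N} = 8 - 1 = 7$)
$\frac{-54 - 245}{h{\left(-11 \right)} - 105} = \frac{-54 - 245}{7 - 105} = - \frac{299}{-98} = \left(-299\right) \left(- \frac{1}{98}\right) = \frac{299}{98}$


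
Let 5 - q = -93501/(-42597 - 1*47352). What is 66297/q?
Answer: 283968993/16964 ≈ 16740.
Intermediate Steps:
q = 118748/29983 (q = 5 - (-93501)/(-42597 - 1*47352) = 5 - (-93501)/(-42597 - 47352) = 5 - (-93501)/(-89949) = 5 - (-93501)*(-1)/89949 = 5 - 1*31167/29983 = 5 - 31167/29983 = 118748/29983 ≈ 3.9605)
66297/q = 66297/(118748/29983) = 66297*(29983/118748) = 283968993/16964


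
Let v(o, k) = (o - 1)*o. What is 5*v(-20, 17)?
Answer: 2100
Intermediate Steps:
v(o, k) = o*(-1 + o) (v(o, k) = (-1 + o)*o = o*(-1 + o))
5*v(-20, 17) = 5*(-20*(-1 - 20)) = 5*(-20*(-21)) = 5*420 = 2100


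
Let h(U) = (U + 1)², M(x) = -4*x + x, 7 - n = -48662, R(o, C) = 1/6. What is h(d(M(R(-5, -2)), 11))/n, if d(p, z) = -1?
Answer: 0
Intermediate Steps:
R(o, C) = ⅙
n = 48669 (n = 7 - 1*(-48662) = 7 + 48662 = 48669)
M(x) = -3*x
h(U) = (1 + U)²
h(d(M(R(-5, -2)), 11))/n = (1 - 1)²/48669 = 0²*(1/48669) = 0*(1/48669) = 0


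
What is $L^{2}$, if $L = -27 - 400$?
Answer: $182329$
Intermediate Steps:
$L = -427$
$L^{2} = \left(-427\right)^{2} = 182329$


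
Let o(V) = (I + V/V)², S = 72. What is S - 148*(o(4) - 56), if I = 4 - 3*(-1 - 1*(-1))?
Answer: 4660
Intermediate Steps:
I = 4 (I = 4 - 3*(-1 + 1) = 4 - 3*0 = 4 + 0 = 4)
o(V) = 25 (o(V) = (4 + V/V)² = (4 + 1)² = 5² = 25)
S - 148*(o(4) - 56) = 72 - 148*(25 - 56) = 72 - 148*(-31) = 72 + 4588 = 4660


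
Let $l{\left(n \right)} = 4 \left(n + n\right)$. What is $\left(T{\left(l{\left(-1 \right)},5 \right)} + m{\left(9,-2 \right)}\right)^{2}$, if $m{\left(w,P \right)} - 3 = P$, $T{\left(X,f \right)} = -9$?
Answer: $64$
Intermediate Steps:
$l{\left(n \right)} = 8 n$ ($l{\left(n \right)} = 4 \cdot 2 n = 8 n$)
$m{\left(w,P \right)} = 3 + P$
$\left(T{\left(l{\left(-1 \right)},5 \right)} + m{\left(9,-2 \right)}\right)^{2} = \left(-9 + \left(3 - 2\right)\right)^{2} = \left(-9 + 1\right)^{2} = \left(-8\right)^{2} = 64$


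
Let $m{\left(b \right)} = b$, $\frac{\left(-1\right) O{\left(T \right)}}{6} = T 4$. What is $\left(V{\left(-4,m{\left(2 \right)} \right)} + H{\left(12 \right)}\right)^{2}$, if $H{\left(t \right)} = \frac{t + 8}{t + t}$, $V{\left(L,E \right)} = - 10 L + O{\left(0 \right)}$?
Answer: $\frac{60025}{36} \approx 1667.4$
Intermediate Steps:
$O{\left(T \right)} = - 24 T$ ($O{\left(T \right)} = - 6 T 4 = - 6 \cdot 4 T = - 24 T$)
$V{\left(L,E \right)} = - 10 L$ ($V{\left(L,E \right)} = - 10 L - 0 = - 10 L + 0 = - 10 L$)
$H{\left(t \right)} = \frac{8 + t}{2 t}$
$\left(V{\left(-4,m{\left(2 \right)} \right)} + H{\left(12 \right)}\right)^{2} = \left(\left(-10\right) \left(-4\right) + \frac{8 + 12}{2 \cdot 12}\right)^{2} = \left(40 + \frac{1}{2} \cdot \frac{1}{12} \cdot 20\right)^{2} = \left(40 + \frac{5}{6}\right)^{2} = \left(\frac{245}{6}\right)^{2} = \frac{60025}{36}$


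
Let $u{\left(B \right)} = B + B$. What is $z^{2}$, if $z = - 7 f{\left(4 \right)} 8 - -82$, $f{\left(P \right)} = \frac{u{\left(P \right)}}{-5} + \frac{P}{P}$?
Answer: $\frac{334084}{25} \approx 13363.0$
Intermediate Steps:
$u{\left(B \right)} = 2 B$
$f{\left(P \right)} = 1 - \frac{2 P}{5}$ ($f{\left(P \right)} = \frac{2 P}{-5} + \frac{P}{P} = 2 P \left(- \frac{1}{5}\right) + 1 = - \frac{2 P}{5} + 1 = 1 - \frac{2 P}{5}$)
$z = \frac{578}{5}$ ($z = - 7 \left(1 - \frac{8}{5}\right) 8 - -82 = - 7 \left(1 - \frac{8}{5}\right) 8 + 82 = \left(-7\right) \left(- \frac{3}{5}\right) 8 + 82 = \frac{21}{5} \cdot 8 + 82 = \frac{168}{5} + 82 = \frac{578}{5} \approx 115.6$)
$z^{2} = \left(\frac{578}{5}\right)^{2} = \frac{334084}{25}$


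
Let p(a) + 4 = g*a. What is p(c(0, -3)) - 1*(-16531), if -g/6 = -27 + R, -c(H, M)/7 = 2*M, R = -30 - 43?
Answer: 41727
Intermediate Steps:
R = -73
c(H, M) = -14*M
g = 600 (g = -6*(-27 - 73) = -6*(-100) = 600)
p(a) = -4 + 600*a
p(c(0, -3)) - 1*(-16531) = (-4 + 600*(-14*(-3))) - 1*(-16531) = (-4 + 600*42) + 16531 = (-4 + 25200) + 16531 = 25196 + 16531 = 41727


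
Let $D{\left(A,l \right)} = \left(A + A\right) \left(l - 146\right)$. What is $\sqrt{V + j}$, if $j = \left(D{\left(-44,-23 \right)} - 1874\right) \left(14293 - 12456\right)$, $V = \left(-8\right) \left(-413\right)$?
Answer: $\sqrt{23880630} \approx 4886.8$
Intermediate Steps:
$D{\left(A,l \right)} = 2 A \left(-146 + l\right)$
$V = 3304$
$j = 23877326$ ($j = \left(2 \left(-44\right) \left(-146 - 23\right) - 1874\right) \left(14293 - 12456\right) = \left(2 \left(-44\right) \left(-169\right) - 1874\right) 1837 = \left(14872 - 1874\right) 1837 = 12998 \cdot 1837 = 23877326$)
$\sqrt{V + j} = \sqrt{3304 + 23877326} = \sqrt{23880630}$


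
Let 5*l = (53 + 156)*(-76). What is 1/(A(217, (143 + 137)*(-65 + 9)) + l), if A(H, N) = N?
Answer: -5/94284 ≈ -5.3031e-5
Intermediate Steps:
l = -15884/5 (l = ((53 + 156)*(-76))/5 = (209*(-76))/5 = (1/5)*(-15884) = -15884/5 ≈ -3176.8)
1/(A(217, (143 + 137)*(-65 + 9)) + l) = 1/((143 + 137)*(-65 + 9) - 15884/5) = 1/(280*(-56) - 15884/5) = 1/(-15680 - 15884/5) = 1/(-94284/5) = -5/94284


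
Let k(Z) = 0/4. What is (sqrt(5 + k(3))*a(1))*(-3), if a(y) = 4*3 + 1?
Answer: -39*sqrt(5) ≈ -87.207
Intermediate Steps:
k(Z) = 0 (k(Z) = 0*(1/4) = 0)
a(y) = 13 (a(y) = 12 + 1 = 13)
(sqrt(5 + k(3))*a(1))*(-3) = (sqrt(5 + 0)*13)*(-3) = (sqrt(5)*13)*(-3) = (13*sqrt(5))*(-3) = -39*sqrt(5)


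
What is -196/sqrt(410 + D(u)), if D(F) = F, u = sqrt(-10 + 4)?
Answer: -196/sqrt(410 + I*sqrt(6)) ≈ -9.6796 + 0.028915*I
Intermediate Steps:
u = I*sqrt(6) (u = sqrt(-6) = I*sqrt(6) ≈ 2.4495*I)
-196/sqrt(410 + D(u)) = -196/sqrt(410 + I*sqrt(6))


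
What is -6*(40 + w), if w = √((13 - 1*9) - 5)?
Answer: -240 - 6*I ≈ -240.0 - 6.0*I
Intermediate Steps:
w = I (w = √((13 - 9) - 5) = √(4 - 5) = √(-1) = I ≈ 1.0*I)
-6*(40 + w) = -6*(40 + I) = -240 - 6*I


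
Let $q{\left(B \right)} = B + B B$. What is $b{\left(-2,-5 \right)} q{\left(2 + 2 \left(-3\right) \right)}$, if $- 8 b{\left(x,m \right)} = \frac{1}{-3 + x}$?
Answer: $\frac{3}{10} \approx 0.3$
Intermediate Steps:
$b{\left(x,m \right)} = - \frac{1}{8 \left(-3 + x\right)}$
$q{\left(B \right)} = B + B^{2}$
$b{\left(-2,-5 \right)} q{\left(2 + 2 \left(-3\right) \right)} = - \frac{1}{-24 + 8 \left(-2\right)} \left(2 + 2 \left(-3\right)\right) \left(1 + \left(2 + 2 \left(-3\right)\right)\right) = - \frac{1}{-24 - 16} \left(2 - 6\right) \left(1 + \left(2 - 6\right)\right) = - \frac{1}{-40} \left(- 4 \left(1 - 4\right)\right) = \left(-1\right) \left(- \frac{1}{40}\right) \left(\left(-4\right) \left(-3\right)\right) = \frac{1}{40} \cdot 12 = \frac{3}{10}$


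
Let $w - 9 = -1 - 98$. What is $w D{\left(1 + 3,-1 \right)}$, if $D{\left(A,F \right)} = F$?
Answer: $90$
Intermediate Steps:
$w = -90$ ($w = 9 - 99 = -90$)
$w D{\left(1 + 3,-1 \right)} = \left(-90\right) \left(-1\right) = 90$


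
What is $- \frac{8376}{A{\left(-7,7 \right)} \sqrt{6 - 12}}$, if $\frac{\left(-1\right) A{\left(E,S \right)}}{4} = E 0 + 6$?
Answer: $- \frac{349 i \sqrt{6}}{6} \approx - 142.48 i$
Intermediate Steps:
$A{\left(E,S \right)} = -24$ ($A{\left(E,S \right)} = - 4 \left(E 0 + 6\right) = - 4 \left(0 + 6\right) = \left(-4\right) 6 = -24$)
$- \frac{8376}{A{\left(-7,7 \right)} \sqrt{6 - 12}} = - \frac{8376}{\left(-24\right) \sqrt{6 - 12}} = - \frac{8376}{\left(-24\right) \sqrt{-6}} = - \frac{8376}{\left(-24\right) i \sqrt{6}} = - 8376 \frac{i \sqrt{6}}{144} = - \frac{349 i \sqrt{6}}{6}$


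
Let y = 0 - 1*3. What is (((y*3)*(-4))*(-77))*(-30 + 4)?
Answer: 72072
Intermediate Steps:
y = -3 (y = 0 - 3 = -3)
(((y*3)*(-4))*(-77))*(-30 + 4) = ((-3*3*(-4))*(-77))*(-30 + 4) = (-9*(-4)*(-77))*(-26) = (36*(-77))*(-26) = -2772*(-26) = 72072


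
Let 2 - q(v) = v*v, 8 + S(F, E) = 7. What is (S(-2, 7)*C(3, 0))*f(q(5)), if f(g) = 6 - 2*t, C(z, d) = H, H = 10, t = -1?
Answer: -80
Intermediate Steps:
S(F, E) = -1 (S(F, E) = -8 + 7 = -1)
C(z, d) = 10
q(v) = 2 - v² (q(v) = 2 - v*v = 2 - v²)
f(g) = 8 (f(g) = 6 - 2*(-1) = 6 + 2 = 8)
(S(-2, 7)*C(3, 0))*f(q(5)) = -1*10*8 = -10*8 = -80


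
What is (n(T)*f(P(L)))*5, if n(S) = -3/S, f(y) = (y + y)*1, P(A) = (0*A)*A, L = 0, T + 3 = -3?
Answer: 0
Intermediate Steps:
T = -6 (T = -3 - 3 = -6)
P(A) = 0 (P(A) = 0*A = 0)
f(y) = 2*y (f(y) = (2*y)*1 = 2*y)
(n(T)*f(P(L)))*5 = ((-3/(-6))*(2*0))*5 = (-3*(-⅙)*0)*5 = ((½)*0)*5 = 0*5 = 0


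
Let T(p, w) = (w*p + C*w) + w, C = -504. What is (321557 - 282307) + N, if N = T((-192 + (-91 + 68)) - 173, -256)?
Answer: 267346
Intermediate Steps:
T(p, w) = -503*w + p*w (T(p, w) = (w*p - 504*w) + w = (p*w - 504*w) + w = (-504*w + p*w) + w = -503*w + p*w)
N = 228096 (N = -256*(-503 + ((-192 + (-91 + 68)) - 173)) = -256*(-503 + ((-192 - 23) - 173)) = -256*(-503 + (-215 - 173)) = -256*(-503 - 388) = -256*(-891) = 228096)
(321557 - 282307) + N = (321557 - 282307) + 228096 = 39250 + 228096 = 267346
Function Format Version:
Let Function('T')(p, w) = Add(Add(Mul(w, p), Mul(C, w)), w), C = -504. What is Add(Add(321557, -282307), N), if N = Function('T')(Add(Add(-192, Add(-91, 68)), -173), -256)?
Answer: 267346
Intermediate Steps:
Function('T')(p, w) = Add(Mul(-503, w), Mul(p, w)) (Function('T')(p, w) = Add(Add(Mul(w, p), Mul(-504, w)), w) = Add(Add(Mul(p, w), Mul(-504, w)), w) = Add(Add(Mul(-504, w), Mul(p, w)), w) = Add(Mul(-503, w), Mul(p, w)))
N = 228096 (N = Mul(-256, Add(-503, Add(Add(-192, Add(-91, 68)), -173))) = Mul(-256, Add(-503, Add(Add(-192, -23), -173))) = Mul(-256, Add(-503, Add(-215, -173))) = Mul(-256, Add(-503, -388)) = Mul(-256, -891) = 228096)
Add(Add(321557, -282307), N) = Add(Add(321557, -282307), 228096) = Add(39250, 228096) = 267346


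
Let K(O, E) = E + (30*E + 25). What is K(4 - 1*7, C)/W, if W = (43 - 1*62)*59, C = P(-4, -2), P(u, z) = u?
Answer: 99/1121 ≈ 0.088314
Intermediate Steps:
C = -4
K(O, E) = 25 + 31*E (K(O, E) = E + (25 + 30*E) = 25 + 31*E)
W = -1121 (W = (43 - 62)*59 = -19*59 = -1121)
K(4 - 1*7, C)/W = (25 + 31*(-4))/(-1121) = (25 - 124)*(-1/1121) = -99*(-1/1121) = 99/1121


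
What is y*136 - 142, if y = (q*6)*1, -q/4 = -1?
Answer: 3122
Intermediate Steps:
q = 4 (q = -4*(-1) = 4)
y = 24 (y = (4*6)*1 = 24*1 = 24)
y*136 - 142 = 24*136 - 142 = 3264 - 142 = 3122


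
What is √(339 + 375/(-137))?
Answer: 2*√1577829/137 ≈ 18.337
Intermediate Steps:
√(339 + 375/(-137)) = √(339 + 375*(-1/137)) = √(339 - 375/137) = √(46068/137) = 2*√1577829/137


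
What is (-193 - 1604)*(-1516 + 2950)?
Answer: -2576898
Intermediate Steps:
(-193 - 1604)*(-1516 + 2950) = -1797*1434 = -2576898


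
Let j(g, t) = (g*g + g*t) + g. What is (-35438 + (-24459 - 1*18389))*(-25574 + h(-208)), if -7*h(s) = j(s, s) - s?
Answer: 20788534156/7 ≈ 2.9698e+9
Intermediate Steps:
j(g, t) = g + g**2 + g*t (j(g, t) = (g**2 + g*t) + g = g + g**2 + g*t)
h(s) = s/7 - s*(1 + 2*s)/7 (h(s) = -(s*(1 + s + s) - s)/7 = -(s*(1 + 2*s) - s)/7 = -(-s + s*(1 + 2*s))/7 = s/7 - s*(1 + 2*s)/7)
(-35438 + (-24459 - 1*18389))*(-25574 + h(-208)) = (-35438 + (-24459 - 1*18389))*(-25574 - 2/7*(-208)**2) = (-35438 + (-24459 - 18389))*(-25574 - 2/7*43264) = (-35438 - 42848)*(-25574 - 86528/7) = -78286*(-265546/7) = 20788534156/7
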